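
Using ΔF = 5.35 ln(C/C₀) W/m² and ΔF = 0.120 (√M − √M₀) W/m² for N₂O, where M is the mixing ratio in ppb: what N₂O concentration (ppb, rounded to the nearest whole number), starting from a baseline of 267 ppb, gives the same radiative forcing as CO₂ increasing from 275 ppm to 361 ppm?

M ≈ 811 ppb

CO₂ forcing: 5.35 × ln(361/275) = 5.35 × 0.272107 = 1.45577 W/m².
Set 0.120(√M − √267) = 1.45577: √M = 1.45577/0.120 + √267 = 12.1314 + 16.3401 = 28.4715.
M = (28.4715)² = 810.63 ppb.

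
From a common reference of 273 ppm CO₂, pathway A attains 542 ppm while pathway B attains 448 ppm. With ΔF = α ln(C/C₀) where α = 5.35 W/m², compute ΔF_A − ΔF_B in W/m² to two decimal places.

ΔF_A = 5.35 ln(542/273) = 5.35 × 0.68579 = 3.6690 W/m².
ΔF_B = 5.35 ln(448/273) = 5.35 × 0.49532 = 2.6500 W/m².
Difference: 3.6690 − 2.6500 = 1.0190 W/m².
(Equivalently, ΔF_A − ΔF_B = 5.35 ln(542/448) = 5.35 × 0.19047 = 1.0190 W/m².)

ΔF_A − ΔF_B = 1.02 W/m²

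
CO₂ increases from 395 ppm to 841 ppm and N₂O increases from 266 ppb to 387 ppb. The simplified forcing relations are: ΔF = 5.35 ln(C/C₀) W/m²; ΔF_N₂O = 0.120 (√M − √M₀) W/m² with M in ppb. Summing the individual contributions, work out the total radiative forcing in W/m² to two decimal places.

CO₂: 5.35 × ln(841/395) = 5.35 × ln(2.12911) = 5.35 × 0.75570 = 4.0430 W/m².
N₂O: 0.120 × (√387 − √266) = 0.120 × (19.6723 − 16.3095) = 0.120 × 3.3628 = 0.4035 W/m².
Total ΔF = 4.0430 + 0.4035 = 4.4465 W/m².

ΔF = 4.45 W/m²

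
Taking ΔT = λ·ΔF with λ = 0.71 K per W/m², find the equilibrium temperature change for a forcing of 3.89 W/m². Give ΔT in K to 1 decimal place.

ΔT = 2.8 K

ΔT = λ ΔF = 0.71 × 3.89 = 2.7619 K.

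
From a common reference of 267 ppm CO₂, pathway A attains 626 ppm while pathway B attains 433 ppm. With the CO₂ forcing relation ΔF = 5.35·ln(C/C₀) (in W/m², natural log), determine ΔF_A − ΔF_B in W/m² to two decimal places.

ΔF_A = 5.35 ln(626/267) = 5.35 × 0.85210 = 4.5587 W/m².
ΔF_B = 5.35 ln(433/267) = 5.35 × 0.48349 = 2.5867 W/m².
Difference: 4.5587 − 2.5867 = 1.9720 W/m².

ΔF_A − ΔF_B = 1.97 W/m²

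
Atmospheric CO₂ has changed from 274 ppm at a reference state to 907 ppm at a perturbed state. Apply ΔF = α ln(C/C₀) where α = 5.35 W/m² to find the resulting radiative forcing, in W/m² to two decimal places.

ΔF = 6.40 W/m²

CO₂: 5.35 × ln(907/274) = 5.35 × ln(3.31022) = 5.35 × 1.19701 = 6.4040 W/m².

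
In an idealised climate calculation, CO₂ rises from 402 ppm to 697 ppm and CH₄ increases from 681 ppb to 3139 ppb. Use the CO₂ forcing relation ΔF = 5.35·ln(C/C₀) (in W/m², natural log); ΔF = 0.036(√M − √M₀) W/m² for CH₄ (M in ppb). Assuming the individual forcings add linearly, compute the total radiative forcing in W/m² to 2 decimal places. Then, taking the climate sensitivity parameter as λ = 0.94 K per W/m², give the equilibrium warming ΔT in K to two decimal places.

ΔF = 4.02 W/m²; ΔT = 3.78 K

CO₂: 5.35 × ln(697/402) = 5.35 × ln(1.73383) = 5.35 × 0.55033 = 2.9443 W/m².
CH₄: 0.036 × (√3139 − √681) = 0.036 × (56.0268 − 26.0960) = 0.036 × 29.9308 = 1.0775 W/m².
Total ΔF = 2.9443 + 1.0775 = 4.0218 W/m².
ΔT = λ ΔF = 0.94 × 4.02 = 3.7788 K.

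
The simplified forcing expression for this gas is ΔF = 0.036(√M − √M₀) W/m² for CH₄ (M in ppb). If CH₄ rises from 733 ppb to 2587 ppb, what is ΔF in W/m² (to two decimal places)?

CH₄: 0.036 × (√2587 − √733) = 0.036 × (50.8626 − 27.0740) = 0.036 × 23.7886 = 0.8564 W/m².

ΔF = 0.86 W/m²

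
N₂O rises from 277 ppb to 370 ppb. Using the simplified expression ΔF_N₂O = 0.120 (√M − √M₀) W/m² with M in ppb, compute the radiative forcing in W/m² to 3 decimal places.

ΔF = 0.311 W/m²

N₂O: 0.120 × (√370 − √277) = 0.120 × (19.2354 − 16.6433) = 0.120 × 2.5921 = 0.3111 W/m².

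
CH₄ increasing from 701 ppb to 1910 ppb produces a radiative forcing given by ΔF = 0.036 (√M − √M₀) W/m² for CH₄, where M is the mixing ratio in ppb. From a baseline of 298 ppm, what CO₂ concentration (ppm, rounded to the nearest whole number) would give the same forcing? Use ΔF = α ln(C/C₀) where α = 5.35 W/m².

CH₄ forcing: 0.036 × (√1910 − √701) = 0.036 × (43.7035 − 26.4764) = 0.036 × 17.2271 = 0.62018 W/m².
Set 5.35 ln(C/298) = 0.62018: ln(C/298) = 0.62018/5.35 = 0.11592, so C = 298 × e^0.11592 = 298 × 1.12291 = 334.63 ppm.

C ≈ 335 ppm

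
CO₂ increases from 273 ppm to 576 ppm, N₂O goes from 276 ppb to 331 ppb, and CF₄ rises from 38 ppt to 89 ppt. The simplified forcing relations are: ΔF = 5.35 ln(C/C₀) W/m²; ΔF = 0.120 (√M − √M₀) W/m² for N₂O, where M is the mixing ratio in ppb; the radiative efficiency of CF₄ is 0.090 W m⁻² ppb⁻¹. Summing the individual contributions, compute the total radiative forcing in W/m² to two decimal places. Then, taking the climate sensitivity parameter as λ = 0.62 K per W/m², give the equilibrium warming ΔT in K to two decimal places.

CO₂: 5.35 × ln(576/273) = 5.35 × ln(2.10989) = 5.35 × 0.74664 = 3.9945 W/m².
N₂O: 0.120 × (√331 − √276) = 0.120 × (18.1934 − 16.6132) = 0.120 × 1.5802 = 0.1896 W/m².
CF₄: Δ = 89 − 38 = 51 ppt = 0.051 ppb; ΔF = 0.090 × 0.051 = 0.0046 W/m².
Total ΔF = 3.9945 + 0.1896 + 0.0046 = 4.1887 W/m².
ΔT = λ ΔF = 0.62 × 4.19 = 2.5978 K.

ΔF = 4.19 W/m²; ΔT = 2.60 K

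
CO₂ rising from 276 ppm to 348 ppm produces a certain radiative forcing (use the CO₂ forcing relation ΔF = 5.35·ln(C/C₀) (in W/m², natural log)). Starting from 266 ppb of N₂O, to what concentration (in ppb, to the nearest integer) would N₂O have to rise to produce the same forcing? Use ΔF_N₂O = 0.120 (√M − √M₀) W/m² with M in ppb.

M ≈ 710 ppb

CO₂ forcing: 5.35 × ln(348/276) = 5.35 × 0.231802 = 1.24014 W/m².
Set 0.120(√M − √266) = 1.24014: √M = 1.24014/0.120 + √266 = 10.3345 + 16.3095 = 26.6440.
M = (26.6440)² = 709.90 ppb.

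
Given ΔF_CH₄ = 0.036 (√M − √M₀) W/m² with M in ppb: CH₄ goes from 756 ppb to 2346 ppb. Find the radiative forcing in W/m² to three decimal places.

ΔF = 0.754 W/m²

CH₄: 0.036 × (√2346 − √756) = 0.036 × (48.4355 − 27.4955) = 0.036 × 20.9400 = 0.7538 W/m².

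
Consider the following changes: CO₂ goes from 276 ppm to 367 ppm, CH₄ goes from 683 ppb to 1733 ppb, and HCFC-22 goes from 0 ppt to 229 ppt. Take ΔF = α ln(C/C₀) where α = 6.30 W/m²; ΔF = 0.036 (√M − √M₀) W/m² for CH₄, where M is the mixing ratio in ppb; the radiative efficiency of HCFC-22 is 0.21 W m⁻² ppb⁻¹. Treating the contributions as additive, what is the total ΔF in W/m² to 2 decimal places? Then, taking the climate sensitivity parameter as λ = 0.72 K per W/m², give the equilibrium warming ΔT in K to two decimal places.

ΔF = 2.40 W/m²; ΔT = 1.73 K

CO₂: 6.30 × ln(367/276) = 6.30 × ln(1.32971) = 6.30 × 0.28496 = 1.7952 W/m².
CH₄: 0.036 × (√1733 − √683) = 0.036 × (41.6293 − 26.1343) = 0.036 × 15.4950 = 0.5578 W/m².
HCFC-22: Δ = 229 − 0 = 229 ppt = 0.229 ppb; ΔF = 0.21 × 0.229 = 0.0481 W/m².
Total ΔF = 1.7952 + 0.5578 + 0.0481 = 2.4011 W/m².
ΔT = λ ΔF = 0.72 × 2.40 = 1.7280 K.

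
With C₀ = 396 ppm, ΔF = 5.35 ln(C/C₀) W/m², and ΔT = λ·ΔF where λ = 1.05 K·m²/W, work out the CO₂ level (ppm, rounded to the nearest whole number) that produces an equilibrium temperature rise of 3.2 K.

Required forcing: ΔF = ΔT/λ = 3.2/1.05 = 3.0476 W/m².
Then ln(C/396) = ΔF/5.35 = 3.0476/5.35 = 0.56964.
So C = 396 × e^0.56964 = 396 × 1.76763 = 699.98 ppm.

C ≈ 700 ppm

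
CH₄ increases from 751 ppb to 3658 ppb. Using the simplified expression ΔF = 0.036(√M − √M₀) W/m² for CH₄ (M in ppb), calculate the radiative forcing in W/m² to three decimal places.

ΔF = 1.191 W/m²

CH₄: 0.036 × (√3658 − √751) = 0.036 × (60.4814 − 27.4044) = 0.036 × 33.0770 = 1.1908 W/m².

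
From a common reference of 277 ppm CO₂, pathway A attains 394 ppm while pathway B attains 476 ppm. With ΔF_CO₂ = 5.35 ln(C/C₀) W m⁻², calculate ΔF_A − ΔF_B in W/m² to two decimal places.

ΔF_A = 5.35 ln(394/277) = 5.35 × 0.35233 = 1.8850 W/m².
ΔF_B = 5.35 ln(476/277) = 5.35 × 0.54140 = 2.8965 W/m².
Difference: 1.8850 − 2.8965 = -1.0115 W/m².

ΔF_A − ΔF_B = -1.01 W/m²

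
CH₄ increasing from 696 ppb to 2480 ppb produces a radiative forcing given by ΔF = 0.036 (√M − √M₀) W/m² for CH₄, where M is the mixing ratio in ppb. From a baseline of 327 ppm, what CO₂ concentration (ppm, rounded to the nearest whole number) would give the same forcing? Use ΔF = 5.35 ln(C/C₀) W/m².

CH₄ forcing: 0.036 × (√2480 − √696) = 0.036 × (49.7996 − 26.3818) = 0.036 × 23.4178 = 0.84304 W/m².
Set 5.35 ln(C/327) = 0.84304: ln(C/327) = 0.84304/5.35 = 0.15758, so C = 327 × e^0.15758 = 327 × 1.17067 = 382.81 ppm.

C ≈ 383 ppm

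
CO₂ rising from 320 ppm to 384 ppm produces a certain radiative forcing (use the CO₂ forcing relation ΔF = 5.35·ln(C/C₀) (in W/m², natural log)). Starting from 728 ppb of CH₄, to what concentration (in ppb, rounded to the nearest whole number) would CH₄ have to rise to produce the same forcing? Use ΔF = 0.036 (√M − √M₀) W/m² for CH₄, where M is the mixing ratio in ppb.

M ≈ 2924 ppb

CO₂ forcing: 5.35 × ln(384/320) = 5.35 × 0.182322 = 0.97542 W/m².
Set 0.036(√M − √728) = 0.97542: √M = 0.97542/0.036 + √728 = 27.0950 + 26.9815 = 54.0765.
M = (54.0765)² = 2924.27 ppb.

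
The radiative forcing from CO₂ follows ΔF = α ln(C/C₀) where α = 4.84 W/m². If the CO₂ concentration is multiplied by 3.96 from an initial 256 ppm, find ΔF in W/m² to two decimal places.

ΔF = 6.66 W/m²

ΔF = 4.84 × ln(3.96) = 4.84 × 1.37624 = 6.6610 W/m².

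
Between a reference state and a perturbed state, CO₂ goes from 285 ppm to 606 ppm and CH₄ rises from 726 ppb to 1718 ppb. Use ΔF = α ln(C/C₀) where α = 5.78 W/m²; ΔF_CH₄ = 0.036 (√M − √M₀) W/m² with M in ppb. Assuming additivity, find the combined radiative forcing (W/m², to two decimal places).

ΔF = 4.88 W/m²

CO₂: 5.78 × ln(606/285) = 5.78 × ln(2.12632) = 5.78 × 0.75439 = 4.3604 W/m².
CH₄: 0.036 × (√1718 − √726) = 0.036 × (41.4488 − 26.9444) = 0.036 × 14.5044 = 0.5222 W/m².
Total ΔF = 4.3604 + 0.5222 = 4.8826 W/m².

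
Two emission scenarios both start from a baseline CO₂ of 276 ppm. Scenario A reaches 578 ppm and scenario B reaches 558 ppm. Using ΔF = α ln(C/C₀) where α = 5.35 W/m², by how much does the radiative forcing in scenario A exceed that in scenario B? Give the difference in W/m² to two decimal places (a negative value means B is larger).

ΔF_A = 5.35 ln(578/276) = 5.35 × 0.73917 = 3.9546 W/m².
ΔF_B = 5.35 ln(558/276) = 5.35 × 0.70396 = 3.7662 W/m².
Difference: 3.9546 − 3.7662 = 0.1884 W/m².

ΔF_A − ΔF_B = 0.19 W/m²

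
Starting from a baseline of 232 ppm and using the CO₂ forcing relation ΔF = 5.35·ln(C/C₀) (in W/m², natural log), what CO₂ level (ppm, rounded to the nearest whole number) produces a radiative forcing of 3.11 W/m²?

C ≈ 415 ppm

Set 5.35 ln(C/232) = 3.11, so ln(C/232) = 3.11/5.35 = 0.58131.
Then C/232 = e^0.58131 = 1.78838, giving C = 232 × 1.78838 = 414.90 ppm.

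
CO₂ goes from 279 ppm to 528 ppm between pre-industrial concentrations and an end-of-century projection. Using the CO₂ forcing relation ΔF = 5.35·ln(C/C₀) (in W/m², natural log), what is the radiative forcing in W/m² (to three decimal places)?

ΔF = 3.413 W/m²

CO₂: 5.35 × ln(528/279) = 5.35 × ln(1.89247) = 5.35 × 0.63788 = 3.4127 W/m².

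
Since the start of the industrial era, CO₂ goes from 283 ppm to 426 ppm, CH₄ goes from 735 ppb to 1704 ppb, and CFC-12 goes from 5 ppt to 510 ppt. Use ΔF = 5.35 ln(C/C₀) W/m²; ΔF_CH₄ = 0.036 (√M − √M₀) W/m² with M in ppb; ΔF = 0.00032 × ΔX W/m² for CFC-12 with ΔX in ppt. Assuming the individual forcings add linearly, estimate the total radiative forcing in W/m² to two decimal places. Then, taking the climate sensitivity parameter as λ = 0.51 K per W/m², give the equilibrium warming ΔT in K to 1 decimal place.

ΔF = 2.86 W/m²; ΔT = 1.5 K

CO₂: 5.35 × ln(426/283) = 5.35 × ln(1.50530) = 5.35 × 0.40899 = 2.1881 W/m².
CH₄: 0.036 × (√1704 − √735) = 0.036 × (41.2795 − 27.1109) = 0.036 × 14.1686 = 0.5101 W/m².
CFC-12: ΔF = 0.00032 × (510 − 5) = 0.00032 × 505 = 0.1616 W/m².
Total ΔF = 2.1881 + 0.5101 + 0.1616 = 2.8598 W/m².
ΔT = λ ΔF = 0.51 × 2.86 = 1.4586 K.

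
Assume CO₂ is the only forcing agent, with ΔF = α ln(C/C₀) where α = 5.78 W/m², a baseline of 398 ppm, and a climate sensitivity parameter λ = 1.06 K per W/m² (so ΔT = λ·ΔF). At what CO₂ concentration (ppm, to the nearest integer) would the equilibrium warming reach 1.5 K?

C ≈ 508 ppm

Required forcing: ΔF = ΔT/λ = 1.5/1.06 = 1.4151 W/m².
Then ln(C/398) = ΔF/5.78 = 1.4151/5.78 = 0.24483.
So C = 398 × e^0.24483 = 398 × 1.27740 = 508.41 ppm.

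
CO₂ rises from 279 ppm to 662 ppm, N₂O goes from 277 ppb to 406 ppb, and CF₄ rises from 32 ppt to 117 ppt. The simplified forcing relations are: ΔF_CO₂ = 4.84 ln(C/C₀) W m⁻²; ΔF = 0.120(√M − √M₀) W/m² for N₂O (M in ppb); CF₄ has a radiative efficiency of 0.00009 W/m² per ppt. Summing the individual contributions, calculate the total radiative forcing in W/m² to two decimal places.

CO₂: 4.84 × ln(662/279) = 4.84 × ln(2.37276) = 4.84 × 0.86405 = 4.1820 W/m².
N₂O: 0.120 × (√406 − √277) = 0.120 × (20.1494 − 16.6433) = 0.120 × 3.5061 = 0.4207 W/m².
CF₄: ΔF = 0.00009 × (117 − 32) = 0.00009 × 85 = 0.0077 W/m².
Total ΔF = 4.1820 + 0.4207 + 0.0077 = 4.6104 W/m².

ΔF = 4.61 W/m²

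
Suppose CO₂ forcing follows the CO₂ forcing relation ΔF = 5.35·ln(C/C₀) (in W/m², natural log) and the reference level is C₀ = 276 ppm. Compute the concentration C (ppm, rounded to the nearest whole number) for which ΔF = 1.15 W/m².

Set 5.35 ln(C/276) = 1.15, so ln(C/276) = 1.15/5.35 = 0.21495.
Then C/276 = e^0.21495 = 1.23980, giving C = 276 × 1.23980 = 342.18 ppm.

C ≈ 342 ppm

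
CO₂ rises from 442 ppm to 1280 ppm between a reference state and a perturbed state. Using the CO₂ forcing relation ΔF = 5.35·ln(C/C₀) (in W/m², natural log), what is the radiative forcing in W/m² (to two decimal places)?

ΔF = 5.69 W/m²

CO₂: 5.35 × ln(1280/442) = 5.35 × ln(2.89593) = 5.35 × 1.06331 = 5.6887 W/m².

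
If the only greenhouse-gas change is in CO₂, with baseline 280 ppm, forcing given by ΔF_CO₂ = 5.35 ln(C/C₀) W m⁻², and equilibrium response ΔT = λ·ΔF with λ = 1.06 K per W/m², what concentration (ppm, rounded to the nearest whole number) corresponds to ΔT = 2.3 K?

C ≈ 420 ppm

Required forcing: ΔF = ΔT/λ = 2.3/1.06 = 2.1698 W/m².
Then ln(C/280) = ΔF/5.35 = 2.1698/5.35 = 0.40557.
So C = 280 × e^0.40557 = 280 × 1.50016 = 420.04 ppm.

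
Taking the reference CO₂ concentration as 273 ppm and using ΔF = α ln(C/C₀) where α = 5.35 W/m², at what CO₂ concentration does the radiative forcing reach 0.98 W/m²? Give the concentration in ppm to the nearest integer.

Set 5.35 ln(C/273) = 0.98, so ln(C/273) = 0.98/5.35 = 0.18318.
Then C/273 = e^0.18318 = 1.20103, giving C = 273 × 1.20103 = 327.88 ppm.

C ≈ 328 ppm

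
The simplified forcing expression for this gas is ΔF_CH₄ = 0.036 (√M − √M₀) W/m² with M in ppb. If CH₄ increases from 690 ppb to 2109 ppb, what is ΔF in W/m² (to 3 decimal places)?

ΔF = 0.708 W/m²

CH₄: 0.036 × (√2109 − √690) = 0.036 × (45.9239 − 26.2679) = 0.036 × 19.6560 = 0.7076 W/m².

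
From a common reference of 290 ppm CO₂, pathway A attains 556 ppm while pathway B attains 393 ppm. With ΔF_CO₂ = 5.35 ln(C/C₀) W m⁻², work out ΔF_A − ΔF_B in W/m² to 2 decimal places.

ΔF_A = 5.35 ln(556/290) = 5.35 × 0.65089 = 3.4823 W/m².
ΔF_B = 5.35 ln(393/290) = 5.35 × 0.30393 = 1.6260 W/m².
Difference: 3.4823 − 1.6260 = 1.8563 W/m².

ΔF_A − ΔF_B = 1.86 W/m²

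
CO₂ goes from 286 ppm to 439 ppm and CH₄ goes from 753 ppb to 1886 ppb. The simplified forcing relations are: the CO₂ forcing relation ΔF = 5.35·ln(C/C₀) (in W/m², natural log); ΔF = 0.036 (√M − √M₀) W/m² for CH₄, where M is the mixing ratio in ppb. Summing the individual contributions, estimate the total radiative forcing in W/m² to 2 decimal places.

CO₂: 5.35 × ln(439/286) = 5.35 × ln(1.53497) = 5.35 × 0.42851 = 2.2925 W/m².
CH₄: 0.036 × (√1886 − √753) = 0.036 × (43.4281 − 27.4408) = 0.036 × 15.9873 = 0.5755 W/m².
Total ΔF = 2.2925 + 0.5755 = 2.8680 W/m².

ΔF = 2.87 W/m²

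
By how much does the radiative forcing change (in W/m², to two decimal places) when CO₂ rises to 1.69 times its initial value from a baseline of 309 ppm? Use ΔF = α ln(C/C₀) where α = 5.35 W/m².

ΔF = 2.81 W/m²

ΔF = 5.35 × ln(1.69) = 5.35 × 0.52473 = 2.8073 W/m².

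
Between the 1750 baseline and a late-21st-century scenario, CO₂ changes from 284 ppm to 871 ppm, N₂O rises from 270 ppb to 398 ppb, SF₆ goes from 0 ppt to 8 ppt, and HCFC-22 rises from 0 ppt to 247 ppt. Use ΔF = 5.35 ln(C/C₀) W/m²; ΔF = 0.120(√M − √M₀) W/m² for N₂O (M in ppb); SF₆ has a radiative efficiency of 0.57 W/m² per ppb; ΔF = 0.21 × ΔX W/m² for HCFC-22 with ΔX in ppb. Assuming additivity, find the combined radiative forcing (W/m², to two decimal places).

CO₂: 5.35 × ln(871/284) = 5.35 × ln(3.06690) = 5.35 × 1.12067 = 5.9956 W/m².
N₂O: 0.120 × (√398 − √270) = 0.120 × (19.9499 − 16.4317) = 0.120 × 3.5182 = 0.4222 W/m².
SF₆: Δ = 8 − 0 = 8 ppt = 0.008 ppb; ΔF = 0.57 × 0.008 = 0.0046 W/m².
HCFC-22: Δ = 247 − 0 = 247 ppt = 0.247 ppb; ΔF = 0.21 × 0.247 = 0.0519 W/m².
Total ΔF = 5.9956 + 0.4222 + 0.0046 + 0.0519 = 6.4743 W/m².

ΔF = 6.47 W/m²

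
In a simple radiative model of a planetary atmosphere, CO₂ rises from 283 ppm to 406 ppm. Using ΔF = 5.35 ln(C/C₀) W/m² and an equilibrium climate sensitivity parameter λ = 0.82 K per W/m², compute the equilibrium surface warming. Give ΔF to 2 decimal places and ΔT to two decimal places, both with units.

CO₂: 5.35 × ln(406/283) = 5.35 × ln(1.43463) = 5.35 × 0.36091 = 1.9309 W/m².
ΔT = λ ΔF = 0.82 × 1.93 = 1.5826 K.

ΔF = 1.93 W/m²; ΔT = 1.58 K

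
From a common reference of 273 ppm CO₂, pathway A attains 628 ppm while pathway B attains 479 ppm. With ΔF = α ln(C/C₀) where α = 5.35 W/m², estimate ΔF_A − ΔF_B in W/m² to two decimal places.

ΔF_A − ΔF_B = 1.45 W/m²

ΔF_A = 5.35 ln(628/273) = 5.35 × 0.83307 = 4.4569 W/m².
ΔF_B = 5.35 ln(479/273) = 5.35 × 0.56223 = 3.0079 W/m².
Difference: 4.4569 − 3.0079 = 1.4490 W/m².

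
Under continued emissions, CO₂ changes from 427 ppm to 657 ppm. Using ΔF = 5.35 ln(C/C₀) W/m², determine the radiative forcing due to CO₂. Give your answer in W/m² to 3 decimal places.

CO₂: 5.35 × ln(657/427) = 5.35 × ln(1.53864) = 5.35 × 0.43090 = 2.3053 W/m².

ΔF = 2.305 W/m²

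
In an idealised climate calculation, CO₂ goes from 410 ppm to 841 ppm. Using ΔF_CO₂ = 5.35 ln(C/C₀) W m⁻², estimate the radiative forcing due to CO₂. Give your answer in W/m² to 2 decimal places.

CO₂: 5.35 × ln(841/410) = 5.35 × ln(2.05122) = 5.35 × 0.71843 = 3.8436 W/m².

ΔF = 3.84 W/m²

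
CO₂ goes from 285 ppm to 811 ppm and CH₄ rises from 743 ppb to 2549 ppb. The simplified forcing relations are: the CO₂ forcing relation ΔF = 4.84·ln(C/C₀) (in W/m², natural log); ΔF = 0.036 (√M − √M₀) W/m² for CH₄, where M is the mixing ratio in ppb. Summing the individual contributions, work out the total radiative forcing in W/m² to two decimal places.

CO₂: 4.84 × ln(811/285) = 4.84 × ln(2.84561) = 4.84 × 1.04578 = 5.0616 W/m².
CH₄: 0.036 × (√2549 − √743) = 0.036 × (50.4876 − 27.2580) = 0.036 × 23.2296 = 0.8363 W/m².
Total ΔF = 5.0616 + 0.8363 = 5.8979 W/m².

ΔF = 5.90 W/m²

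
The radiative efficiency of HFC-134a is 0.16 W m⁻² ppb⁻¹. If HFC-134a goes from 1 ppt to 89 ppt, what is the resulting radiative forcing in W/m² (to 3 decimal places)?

HFC-134a: Δ = 89 − 1 = 88 ppt = 0.088 ppb; ΔF = 0.16 × 0.088 = 0.0141 W/m².

ΔF = 0.014 W/m²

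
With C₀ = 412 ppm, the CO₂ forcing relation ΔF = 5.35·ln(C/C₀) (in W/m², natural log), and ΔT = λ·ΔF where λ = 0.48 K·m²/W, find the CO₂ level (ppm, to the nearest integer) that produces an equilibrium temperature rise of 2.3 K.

C ≈ 1009 ppm

Required forcing: ΔF = ΔT/λ = 2.3/0.48 = 4.7917 W/m².
Then ln(C/412) = ΔF/5.35 = 4.7917/5.35 = 0.89564.
So C = 412 × e^0.89564 = 412 × 2.44890 = 1008.95 ppm.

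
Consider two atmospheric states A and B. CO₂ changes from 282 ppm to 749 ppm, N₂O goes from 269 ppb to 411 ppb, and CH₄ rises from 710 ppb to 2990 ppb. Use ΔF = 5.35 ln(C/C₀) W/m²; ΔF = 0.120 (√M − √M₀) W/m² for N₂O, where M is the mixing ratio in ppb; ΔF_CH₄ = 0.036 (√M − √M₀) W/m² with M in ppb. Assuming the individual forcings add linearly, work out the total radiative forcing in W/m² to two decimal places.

CO₂: 5.35 × ln(749/282) = 5.35 × ln(2.65603) = 5.35 × 0.97683 = 5.2260 W/m².
N₂O: 0.120 × (√411 − √269) = 0.120 × (20.2731 − 16.4012) = 0.120 × 3.8719 = 0.4646 W/m².
CH₄: 0.036 × (√2990 − √710) = 0.036 × (54.6809 − 26.6458) = 0.036 × 28.0351 = 1.0093 W/m².
Total ΔF = 5.2260 + 0.4646 + 1.0093 = 6.6999 W/m².

ΔF = 6.70 W/m²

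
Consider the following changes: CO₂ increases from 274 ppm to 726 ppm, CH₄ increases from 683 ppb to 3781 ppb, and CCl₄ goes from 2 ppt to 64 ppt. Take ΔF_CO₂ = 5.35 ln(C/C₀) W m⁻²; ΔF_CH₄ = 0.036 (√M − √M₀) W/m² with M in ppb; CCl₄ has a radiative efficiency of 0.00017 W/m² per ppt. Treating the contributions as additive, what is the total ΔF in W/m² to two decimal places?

ΔF = 6.50 W/m²

CO₂: 5.35 × ln(726/274) = 5.35 × ln(2.64964) = 5.35 × 0.97442 = 5.2131 W/m².
CH₄: 0.036 × (√3781 − √683) = 0.036 × (61.4898 − 26.1343) = 0.036 × 35.3555 = 1.2728 W/m².
CCl₄: ΔF = 0.00017 × (64 − 2) = 0.00017 × 62 = 0.0105 W/m².
Total ΔF = 5.2131 + 1.2728 + 0.0105 = 6.4964 W/m².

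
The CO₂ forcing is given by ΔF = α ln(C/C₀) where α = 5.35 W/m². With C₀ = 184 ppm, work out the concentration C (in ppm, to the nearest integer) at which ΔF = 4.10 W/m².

C ≈ 396 ppm

Set 5.35 ln(C/184) = 4.10, so ln(C/184) = 4.10/5.35 = 0.76636.
Then C/184 = e^0.76636 = 2.15192, giving C = 184 × 2.15192 = 395.95 ppm.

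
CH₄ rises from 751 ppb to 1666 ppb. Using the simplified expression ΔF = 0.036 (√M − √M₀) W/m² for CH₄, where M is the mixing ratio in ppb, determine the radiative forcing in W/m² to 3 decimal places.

ΔF = 0.483 W/m²

CH₄: 0.036 × (√1666 − √751) = 0.036 × (40.8167 − 27.4044) = 0.036 × 13.4123 = 0.4828 W/m².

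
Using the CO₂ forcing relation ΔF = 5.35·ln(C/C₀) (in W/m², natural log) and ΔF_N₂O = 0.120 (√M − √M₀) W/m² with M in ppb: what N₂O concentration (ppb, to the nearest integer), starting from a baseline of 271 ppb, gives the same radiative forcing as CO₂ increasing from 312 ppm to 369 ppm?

CO₂ forcing: 5.35 × ln(369/312) = 5.35 × 0.167793 = 0.89769 W/m².
Set 0.120(√M − √271) = 0.89769: √M = 0.89769/0.120 + √271 = 7.4808 + 16.4621 = 23.9429.
M = (23.9429)² = 573.26 ppb.

M ≈ 573 ppb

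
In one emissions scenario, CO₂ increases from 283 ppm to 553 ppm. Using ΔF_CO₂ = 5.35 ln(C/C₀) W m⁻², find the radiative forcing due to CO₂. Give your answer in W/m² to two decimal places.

CO₂: 5.35 × ln(553/283) = 5.35 × ln(1.95406) = 5.35 × 0.66991 = 3.5840 W/m².

ΔF = 3.58 W/m²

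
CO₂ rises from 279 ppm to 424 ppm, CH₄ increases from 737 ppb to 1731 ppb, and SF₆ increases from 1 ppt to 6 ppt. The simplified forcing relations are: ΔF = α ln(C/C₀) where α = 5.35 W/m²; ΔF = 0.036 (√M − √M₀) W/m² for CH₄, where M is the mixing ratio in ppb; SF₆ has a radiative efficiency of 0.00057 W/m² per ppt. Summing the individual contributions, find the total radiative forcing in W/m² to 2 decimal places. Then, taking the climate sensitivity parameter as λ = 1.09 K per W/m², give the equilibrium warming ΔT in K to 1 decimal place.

CO₂: 5.35 × ln(424/279) = 5.35 × ln(1.51971) = 5.35 × 0.41852 = 2.2391 W/m².
CH₄: 0.036 × (√1731 − √737) = 0.036 × (41.6053 − 27.1477) = 0.036 × 14.4576 = 0.5205 W/m².
SF₆: ΔF = 0.00057 × (6 − 1) = 0.00057 × 5 = 0.0029 W/m².
Total ΔF = 2.2391 + 0.5205 + 0.0029 = 2.7625 W/m².
ΔT = λ ΔF = 1.09 × 2.76 = 3.0084 K.

ΔF = 2.76 W/m²; ΔT = 3.0 K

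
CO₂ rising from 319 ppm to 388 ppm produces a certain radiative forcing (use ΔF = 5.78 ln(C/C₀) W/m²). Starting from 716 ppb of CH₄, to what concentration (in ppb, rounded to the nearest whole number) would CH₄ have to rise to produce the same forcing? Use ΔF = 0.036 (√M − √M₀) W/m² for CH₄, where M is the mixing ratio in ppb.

CO₂ forcing: 5.78 × ln(388/319) = 5.78 × 0.195814 = 1.13180 W/m².
Set 0.036(√M − √716) = 1.13180: √M = 1.13180/0.036 + √716 = 31.4389 + 26.7582 = 58.1971.
M = (58.1971)² = 3386.90 ppb.

M ≈ 3387 ppb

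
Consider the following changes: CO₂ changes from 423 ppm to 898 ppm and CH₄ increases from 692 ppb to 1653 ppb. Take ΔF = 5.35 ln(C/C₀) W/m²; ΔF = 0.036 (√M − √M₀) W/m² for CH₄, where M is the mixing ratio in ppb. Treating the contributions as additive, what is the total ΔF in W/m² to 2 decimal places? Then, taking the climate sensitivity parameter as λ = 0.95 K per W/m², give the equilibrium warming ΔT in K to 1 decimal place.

ΔF = 4.54 W/m²; ΔT = 4.3 K

CO₂: 5.35 × ln(898/423) = 5.35 × ln(2.12293) = 5.35 × 0.75280 = 4.0275 W/m².
CH₄: 0.036 × (√1653 − √692) = 0.036 × (40.6571 − 26.3059) = 0.036 × 14.3512 = 0.5166 W/m².
Total ΔF = 4.0275 + 0.5166 = 4.5441 W/m².
ΔT = λ ΔF = 0.95 × 4.54 = 4.3130 K.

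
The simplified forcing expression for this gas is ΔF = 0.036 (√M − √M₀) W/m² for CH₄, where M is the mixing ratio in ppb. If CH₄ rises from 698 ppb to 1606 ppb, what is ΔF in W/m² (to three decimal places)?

ΔF = 0.492 W/m²

CH₄: 0.036 × (√1606 − √698) = 0.036 × (40.0749 − 26.4197) = 0.036 × 13.6552 = 0.4916 W/m².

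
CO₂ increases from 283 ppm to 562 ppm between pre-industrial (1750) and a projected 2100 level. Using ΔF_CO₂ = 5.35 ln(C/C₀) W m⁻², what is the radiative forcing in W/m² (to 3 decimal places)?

ΔF = 3.670 W/m²

CO₂ absorption bands are partially saturated, so forcing scales with the logarithm of the concentration ratio.
CO₂: 5.35 × ln(562/283) = 5.35 × ln(1.98587) = 5.35 × 0.68606 = 3.6704 W/m².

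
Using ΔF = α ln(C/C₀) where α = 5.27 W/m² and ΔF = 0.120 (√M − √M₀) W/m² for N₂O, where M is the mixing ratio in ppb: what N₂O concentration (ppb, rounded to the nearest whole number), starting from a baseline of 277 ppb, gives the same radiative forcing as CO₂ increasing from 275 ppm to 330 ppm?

M ≈ 608 ppb

CO₂ forcing: 5.27 × ln(330/275) = 5.27 × 0.182322 = 0.96084 W/m².
Set 0.120(√M − √277) = 0.96084: √M = 0.96084/0.120 + √277 = 8.0070 + 16.6433 = 24.6503.
M = (24.6503)² = 607.64 ppb.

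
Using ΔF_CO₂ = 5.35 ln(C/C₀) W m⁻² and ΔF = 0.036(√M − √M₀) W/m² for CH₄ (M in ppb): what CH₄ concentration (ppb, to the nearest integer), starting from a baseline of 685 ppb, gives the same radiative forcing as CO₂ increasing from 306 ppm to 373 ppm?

CO₂ forcing: 5.35 × ln(373/306) = 5.35 × 0.197993 = 1.05926 W/m².
Set 0.036(√M − √685) = 1.05926: √M = 1.05926/0.036 + √685 = 29.4239 + 26.1725 = 55.5964.
M = (55.5964)² = 3090.96 ppb.

M ≈ 3091 ppb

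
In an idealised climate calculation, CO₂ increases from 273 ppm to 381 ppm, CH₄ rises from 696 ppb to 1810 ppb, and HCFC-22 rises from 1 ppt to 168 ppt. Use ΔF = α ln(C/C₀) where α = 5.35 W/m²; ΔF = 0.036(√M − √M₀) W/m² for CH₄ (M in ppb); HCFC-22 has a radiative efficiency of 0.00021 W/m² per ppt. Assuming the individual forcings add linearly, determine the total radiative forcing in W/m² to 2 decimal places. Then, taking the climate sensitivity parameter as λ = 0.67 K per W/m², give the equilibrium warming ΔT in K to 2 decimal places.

CO₂: 5.35 × ln(381/273) = 5.35 × ln(1.39560) = 5.35 × 0.33332 = 1.7833 W/m².
CH₄: 0.036 × (√1810 − √696) = 0.036 × (42.5441 − 26.3818) = 0.036 × 16.1623 = 0.5818 W/m².
HCFC-22: ΔF = 0.00021 × (168 − 1) = 0.00021 × 167 = 0.0351 W/m².
Total ΔF = 1.7833 + 0.5818 + 0.0351 = 2.4002 W/m².
ΔT = λ ΔF = 0.67 × 2.40 = 1.6080 K.

ΔF = 2.40 W/m²; ΔT = 1.61 K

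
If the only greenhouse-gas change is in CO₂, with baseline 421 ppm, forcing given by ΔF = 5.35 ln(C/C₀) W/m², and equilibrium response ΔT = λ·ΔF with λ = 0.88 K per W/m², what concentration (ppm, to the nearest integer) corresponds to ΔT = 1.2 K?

C ≈ 543 ppm

Required forcing: ΔF = ΔT/λ = 1.2/0.88 = 1.3636 W/m².
Then ln(C/421) = ΔF/5.35 = 1.3636/5.35 = 0.25488.
So C = 421 × e^0.25488 = 421 × 1.29031 = 543.22 ppm.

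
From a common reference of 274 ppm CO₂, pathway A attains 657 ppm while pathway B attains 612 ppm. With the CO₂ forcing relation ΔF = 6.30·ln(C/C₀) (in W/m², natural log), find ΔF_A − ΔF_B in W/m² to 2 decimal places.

ΔF_A = 6.30 ln(657/274) = 6.30 × 0.87456 = 5.5097 W/m².
ΔF_B = 6.30 ln(612/274) = 6.30 × 0.80360 = 5.0627 W/m².
Difference: 5.5097 − 5.0627 = 0.4470 W/m².
(Equivalently, ΔF_A − ΔF_B = 6.30 ln(657/612) = 6.30 × 0.07095 = 0.4470 W/m².)

ΔF_A − ΔF_B = 0.45 W/m²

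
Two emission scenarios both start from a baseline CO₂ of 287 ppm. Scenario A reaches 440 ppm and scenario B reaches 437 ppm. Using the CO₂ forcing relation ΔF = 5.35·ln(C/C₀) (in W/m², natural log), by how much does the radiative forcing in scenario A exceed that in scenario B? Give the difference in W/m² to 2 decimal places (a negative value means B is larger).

ΔF_A − ΔF_B = 0.04 W/m²

ΔF_A = 5.35 ln(440/287) = 5.35 × 0.42729 = 2.2860 W/m².
ΔF_B = 5.35 ln(437/287) = 5.35 × 0.42045 = 2.2494 W/m².
Difference: 2.2860 − 2.2494 = 0.0366 W/m².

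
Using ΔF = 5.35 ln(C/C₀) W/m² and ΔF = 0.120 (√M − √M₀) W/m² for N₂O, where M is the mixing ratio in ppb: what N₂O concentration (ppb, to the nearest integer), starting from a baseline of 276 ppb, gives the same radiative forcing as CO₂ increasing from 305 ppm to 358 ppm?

CO₂ forcing: 5.35 × ln(358/305) = 5.35 × 0.160221 = 0.85718 W/m².
Set 0.120(√M − √276) = 0.85718: √M = 0.85718/0.120 + √276 = 7.1432 + 16.6132 = 23.7564.
M = (23.7564)² = 564.37 ppb.

M ≈ 564 ppb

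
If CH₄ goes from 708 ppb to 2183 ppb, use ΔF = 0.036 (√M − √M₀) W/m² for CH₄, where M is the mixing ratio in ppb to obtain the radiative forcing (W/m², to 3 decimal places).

CH₄: 0.036 × (√2183 − √708) = 0.036 × (46.7226 − 26.6083) = 0.036 × 20.1143 = 0.7241 W/m².

ΔF = 0.724 W/m²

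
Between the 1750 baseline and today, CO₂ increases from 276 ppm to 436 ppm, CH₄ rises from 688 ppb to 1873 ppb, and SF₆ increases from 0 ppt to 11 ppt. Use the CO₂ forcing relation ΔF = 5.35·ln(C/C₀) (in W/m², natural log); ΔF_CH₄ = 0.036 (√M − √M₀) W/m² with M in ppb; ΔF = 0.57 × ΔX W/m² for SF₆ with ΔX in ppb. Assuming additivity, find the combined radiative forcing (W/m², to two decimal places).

ΔF = 3.07 W/m²

CO₂: 5.35 × ln(436/276) = 5.35 × ln(1.57971) = 5.35 × 0.45724 = 2.4462 W/m².
CH₄: 0.036 × (√1873 − √688) = 0.036 × (43.2782 − 26.2298) = 0.036 × 17.0484 = 0.6137 W/m².
SF₆: Δ = 11 − 0 = 11 ppt = 0.011 ppb; ΔF = 0.57 × 0.011 = 0.0063 W/m².
Total ΔF = 2.4462 + 0.6137 + 0.0063 = 3.0662 W/m².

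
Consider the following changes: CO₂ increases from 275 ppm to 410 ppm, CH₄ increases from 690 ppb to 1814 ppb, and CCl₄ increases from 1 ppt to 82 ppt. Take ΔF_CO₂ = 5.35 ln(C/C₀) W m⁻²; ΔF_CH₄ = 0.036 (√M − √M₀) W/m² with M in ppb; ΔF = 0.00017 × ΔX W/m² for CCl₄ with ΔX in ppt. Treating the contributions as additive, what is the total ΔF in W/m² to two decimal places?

ΔF = 2.74 W/m²

CO₂: 5.35 × ln(410/275) = 5.35 × ln(1.49091) = 5.35 × 0.39939 = 2.1367 W/m².
CH₄: 0.036 × (√1814 − √690) = 0.036 × (42.5911 − 26.2679) = 0.036 × 16.3232 = 0.5876 W/m².
CCl₄: ΔF = 0.00017 × (82 − 1) = 0.00017 × 81 = 0.0138 W/m².
Total ΔF = 2.1367 + 0.5876 + 0.0138 = 2.7381 W/m².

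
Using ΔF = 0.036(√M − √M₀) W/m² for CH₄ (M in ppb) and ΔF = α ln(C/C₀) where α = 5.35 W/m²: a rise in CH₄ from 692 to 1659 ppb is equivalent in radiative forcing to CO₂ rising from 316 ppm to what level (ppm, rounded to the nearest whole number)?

C ≈ 348 ppm

CH₄ forcing: 0.036 × (√1659 − √692) = 0.036 × (40.7308 − 26.3059) = 0.036 × 14.4249 = 0.51930 W/m².
Set 5.35 ln(C/316) = 0.51930: ln(C/316) = 0.51930/5.35 = 0.09707, so C = 316 × e^0.09707 = 316 × 1.10194 = 348.21 ppm.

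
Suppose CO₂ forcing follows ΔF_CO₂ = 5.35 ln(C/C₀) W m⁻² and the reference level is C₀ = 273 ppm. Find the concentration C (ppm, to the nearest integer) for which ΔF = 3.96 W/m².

C ≈ 572 ppm

Set 5.35 ln(C/273) = 3.96, so ln(C/273) = 3.96/5.35 = 0.74019.
Then C/273 = e^0.74019 = 2.09633, giving C = 273 × 2.09633 = 572.30 ppm.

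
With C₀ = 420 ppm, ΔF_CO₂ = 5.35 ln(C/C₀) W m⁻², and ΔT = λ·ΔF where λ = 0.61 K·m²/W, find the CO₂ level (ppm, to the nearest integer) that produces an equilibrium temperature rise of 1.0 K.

Required forcing: ΔF = ΔT/λ = 1.0/0.61 = 1.6393 W/m².
Then ln(C/420) = ΔF/5.35 = 1.6393/5.35 = 0.30641.
So C = 420 × e^0.30641 = 420 × 1.35854 = 570.59 ppm.

C ≈ 571 ppm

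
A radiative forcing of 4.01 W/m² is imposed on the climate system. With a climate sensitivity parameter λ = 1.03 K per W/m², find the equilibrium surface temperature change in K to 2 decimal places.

ΔT = 4.13 K

ΔT = λ ΔF = 1.03 × 4.01 = 4.1303 K.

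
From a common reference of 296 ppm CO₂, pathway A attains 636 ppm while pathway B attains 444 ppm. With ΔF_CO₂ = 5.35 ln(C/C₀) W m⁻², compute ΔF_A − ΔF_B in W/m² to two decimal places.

ΔF_A − ΔF_B = 1.92 W/m²

ΔF_A = 5.35 ln(636/296) = 5.35 × 0.76484 = 4.0919 W/m².
ΔF_B = 5.35 ln(444/296) = 5.35 × 0.40547 = 2.1693 W/m².
Difference: 4.0919 − 2.1693 = 1.9226 W/m².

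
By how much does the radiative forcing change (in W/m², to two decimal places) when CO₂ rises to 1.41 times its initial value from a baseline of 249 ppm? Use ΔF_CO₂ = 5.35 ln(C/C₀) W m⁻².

ΔF = 5.35 × ln(1.41) = 5.35 × 0.34359 = 1.8382 W/m².

ΔF = 1.84 W/m²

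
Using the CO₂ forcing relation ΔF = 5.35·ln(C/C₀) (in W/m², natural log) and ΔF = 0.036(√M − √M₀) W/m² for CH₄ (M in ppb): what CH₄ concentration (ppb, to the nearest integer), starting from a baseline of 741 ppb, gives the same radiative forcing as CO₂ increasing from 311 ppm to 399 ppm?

CO₂ forcing: 5.35 × ln(399/311) = 5.35 × 0.249169 = 1.33305 W/m².
Set 0.036(√M − √741) = 1.33305: √M = 1.33305/0.036 + √741 = 37.0292 + 27.2213 = 64.2505.
M = (64.2505)² = 4128.13 ppb.

M ≈ 4128 ppb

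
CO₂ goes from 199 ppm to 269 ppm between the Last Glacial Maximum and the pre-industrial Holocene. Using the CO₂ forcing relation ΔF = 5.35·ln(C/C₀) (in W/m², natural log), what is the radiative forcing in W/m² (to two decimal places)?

ΔF = 1.61 W/m²

CO₂: 5.35 × ln(269/199) = 5.35 × ln(1.35176) = 5.35 × 0.30141 = 1.6125 W/m².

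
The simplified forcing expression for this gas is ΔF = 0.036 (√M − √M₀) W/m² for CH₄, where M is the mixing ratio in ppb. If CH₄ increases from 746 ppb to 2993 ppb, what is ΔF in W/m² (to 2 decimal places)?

ΔF = 0.99 W/m²

CH₄: 0.036 × (√2993 − √746) = 0.036 × (54.7083 − 27.3130) = 0.036 × 27.3953 = 0.9862 W/m².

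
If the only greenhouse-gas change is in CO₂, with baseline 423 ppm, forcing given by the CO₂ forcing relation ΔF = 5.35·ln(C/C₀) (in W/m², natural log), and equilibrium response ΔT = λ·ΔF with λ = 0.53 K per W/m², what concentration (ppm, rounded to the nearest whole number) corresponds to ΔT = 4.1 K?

Required forcing: ΔF = ΔT/λ = 4.1/0.53 = 7.7358 W/m².
Then ln(C/423) = ΔF/5.35 = 7.7358/5.35 = 1.44594.
So C = 423 × e^1.44594 = 423 × 4.24584 = 1795.99 ppm.

C ≈ 1796 ppm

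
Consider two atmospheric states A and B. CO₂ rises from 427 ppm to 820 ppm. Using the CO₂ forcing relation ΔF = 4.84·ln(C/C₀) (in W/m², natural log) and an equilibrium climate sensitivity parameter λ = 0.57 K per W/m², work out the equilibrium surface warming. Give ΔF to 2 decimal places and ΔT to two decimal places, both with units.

ΔF = 3.16 W/m²; ΔT = 1.80 K

CO₂: 4.84 × ln(820/427) = 4.84 × ln(1.92037) = 4.84 × 0.65252 = 3.1582 W/m².
ΔT = λ ΔF = 0.57 × 3.16 = 1.8012 K.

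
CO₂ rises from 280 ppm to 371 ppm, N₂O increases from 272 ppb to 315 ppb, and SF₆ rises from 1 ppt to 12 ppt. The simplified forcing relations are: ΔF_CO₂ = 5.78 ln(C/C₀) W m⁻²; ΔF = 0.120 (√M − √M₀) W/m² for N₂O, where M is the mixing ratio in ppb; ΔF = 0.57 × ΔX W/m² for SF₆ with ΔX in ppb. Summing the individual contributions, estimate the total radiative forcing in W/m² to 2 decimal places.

CO₂: 5.78 × ln(371/280) = 5.78 × ln(1.32500) = 5.78 × 0.28141 = 1.6265 W/m².
N₂O: 0.120 × (√315 − √272) = 0.120 × (17.7482 − 16.4924) = 0.120 × 1.2558 = 0.1507 W/m².
SF₆: Δ = 12 − 1 = 11 ppt = 0.011 ppb; ΔF = 0.57 × 0.011 = 0.0063 W/m².
Total ΔF = 1.6265 + 0.1507 + 0.0063 = 1.7835 W/m².

ΔF = 1.78 W/m²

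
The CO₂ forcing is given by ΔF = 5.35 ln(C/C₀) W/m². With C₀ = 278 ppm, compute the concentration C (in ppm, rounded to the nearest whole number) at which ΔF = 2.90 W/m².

Set 5.35 ln(C/278) = 2.90, so ln(C/278) = 2.90/5.35 = 0.54206.
Then C/278 = e^0.54206 = 1.71955, giving C = 278 × 1.71955 = 478.03 ppm.

C ≈ 478 ppm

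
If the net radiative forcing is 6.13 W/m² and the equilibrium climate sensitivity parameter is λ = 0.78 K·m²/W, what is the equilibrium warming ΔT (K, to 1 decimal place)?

ΔT = λ ΔF = 0.78 × 6.13 = 4.7814 K.

ΔT = 4.8 K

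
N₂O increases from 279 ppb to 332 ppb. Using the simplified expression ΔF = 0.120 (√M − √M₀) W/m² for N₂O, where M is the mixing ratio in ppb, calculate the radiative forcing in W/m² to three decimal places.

N₂O: 0.120 × (√332 − √279) = 0.120 × (18.2209 − 16.7033) = 0.120 × 1.5176 = 0.1821 W/m².

ΔF = 0.182 W/m²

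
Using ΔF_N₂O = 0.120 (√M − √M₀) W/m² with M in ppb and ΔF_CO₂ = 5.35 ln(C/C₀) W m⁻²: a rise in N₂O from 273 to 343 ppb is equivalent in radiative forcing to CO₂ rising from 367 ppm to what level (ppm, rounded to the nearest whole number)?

C ≈ 384 ppm

N₂O forcing: 0.120 × (√343 − √273) = 0.120 × (18.5203 − 16.5227) = 0.120 × 1.9976 = 0.23971 W/m².
Set 5.35 ln(C/367) = 0.23971: ln(C/367) = 0.23971/5.35 = 0.04481, so C = 367 × e^0.04481 = 367 × 1.04583 = 383.82 ppm.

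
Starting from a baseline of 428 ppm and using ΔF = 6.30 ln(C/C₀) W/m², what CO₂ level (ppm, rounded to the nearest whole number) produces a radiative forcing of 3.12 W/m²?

C ≈ 702 ppm

Set 6.30 ln(C/428) = 3.12, so ln(C/428) = 3.12/6.30 = 0.49524.
Then C/428 = e^0.49524 = 1.64089, giving C = 428 × 1.64089 = 702.30 ppm.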